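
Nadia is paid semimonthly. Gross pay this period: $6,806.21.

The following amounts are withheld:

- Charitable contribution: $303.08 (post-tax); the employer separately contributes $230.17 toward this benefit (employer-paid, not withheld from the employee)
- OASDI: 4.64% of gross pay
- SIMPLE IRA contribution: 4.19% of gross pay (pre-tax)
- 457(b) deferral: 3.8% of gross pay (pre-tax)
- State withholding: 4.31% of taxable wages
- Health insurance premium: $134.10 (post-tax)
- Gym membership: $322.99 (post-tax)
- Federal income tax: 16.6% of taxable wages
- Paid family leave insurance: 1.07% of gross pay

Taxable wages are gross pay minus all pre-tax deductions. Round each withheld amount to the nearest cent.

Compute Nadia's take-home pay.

457(b) deferral: $6,806.21 × 0.038 = $258.64
SIMPLE IRA contribution: $6,806.21 × 0.0419 = $285.18
Pre-tax total = $258.64 + $285.18 = $543.82
Taxable wages = $6,806.21 − $543.82 = $6,262.39
Federal income tax: $6,262.39 × 0.166 = $1,039.56
State withholding: $6,262.39 × 0.0431 = $269.91
OASDI: $6,806.21 × 0.0464 = $315.81
Paid family leave insurance: $6,806.21 × 0.0107 = $72.83
Health insurance premium: $134.10
Gym membership: $322.99
Charitable contribution: $303.08
(Employer's $230.17 toward charitable contribution is not withheld from the employee.)
Total deductions = $258.64 + $285.18 + $1,039.56 + $269.91 + $315.81 + $72.83 + $134.10 + $322.99 + $303.08 = $3,002.10
Net pay = $6,806.21 − $3,002.10 = $3,804.11

$3,804.11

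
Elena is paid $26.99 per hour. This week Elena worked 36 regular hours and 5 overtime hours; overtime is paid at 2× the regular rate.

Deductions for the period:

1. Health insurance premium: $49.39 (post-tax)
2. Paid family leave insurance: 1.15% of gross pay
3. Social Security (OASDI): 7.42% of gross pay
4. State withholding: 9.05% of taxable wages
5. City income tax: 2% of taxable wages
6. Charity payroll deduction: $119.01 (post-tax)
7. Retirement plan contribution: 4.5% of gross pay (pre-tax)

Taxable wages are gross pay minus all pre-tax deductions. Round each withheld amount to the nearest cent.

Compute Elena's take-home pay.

Regular pay: 36 × $26.99 = $971.64
Overtime pay: 5 × $26.99 × 2 = $269.90
Gross pay = $971.64 + $269.90 = $1,241.54
Retirement plan contribution: $1,241.54 × 0.045 = $55.87
Taxable wages = $1,241.54 − $55.87 = $1,185.67
City income tax: $1,185.67 × 0.02 = $23.71
State withholding: $1,185.67 × 0.0905 = $107.30
Social Security (OASDI): $1,241.54 × 0.0742 = $92.12
Paid family leave insurance: $1,241.54 × 0.0115 = $14.28
Health insurance premium: $49.39
Charity payroll deduction: $119.01
Total deductions = $55.87 + $23.71 + $107.30 + $92.12 + $14.28 + $49.39 + $119.01 = $461.68
Net pay = $1,241.54 − $461.68 = $779.86

$779.86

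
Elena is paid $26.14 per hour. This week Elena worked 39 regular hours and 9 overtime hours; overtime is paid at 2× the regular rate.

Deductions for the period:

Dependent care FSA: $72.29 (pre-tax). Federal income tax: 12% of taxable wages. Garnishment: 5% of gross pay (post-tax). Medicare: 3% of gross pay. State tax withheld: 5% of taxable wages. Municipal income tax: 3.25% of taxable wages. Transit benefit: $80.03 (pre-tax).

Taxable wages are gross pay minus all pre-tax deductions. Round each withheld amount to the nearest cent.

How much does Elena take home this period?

Regular pay: 39 × $26.14 = $1,019.46
Overtime pay: 9 × $26.14 × 2 = $470.52
Gross pay = $1,019.46 + $470.52 = $1,489.98
Dependent care FSA: $72.29
Transit benefit: $80.03
Pre-tax total = $72.29 + $80.03 = $152.32
Taxable wages = $1,489.98 − $152.32 = $1,337.66
Federal income tax: $1,337.66 × 0.12 = $160.52
Municipal income tax: $1,337.66 × 0.0325 = $43.47
State tax withheld: $1,337.66 × 0.05 = $66.88
Medicare: $1,489.98 × 0.03 = $44.70
Garnishment: $1,489.98 × 0.05 = $74.50
Total deductions = $72.29 + $80.03 + $160.52 + $43.47 + $66.88 + $44.70 + $74.50 = $542.39
Net pay = $1,489.98 − $542.39 = $947.59

$947.59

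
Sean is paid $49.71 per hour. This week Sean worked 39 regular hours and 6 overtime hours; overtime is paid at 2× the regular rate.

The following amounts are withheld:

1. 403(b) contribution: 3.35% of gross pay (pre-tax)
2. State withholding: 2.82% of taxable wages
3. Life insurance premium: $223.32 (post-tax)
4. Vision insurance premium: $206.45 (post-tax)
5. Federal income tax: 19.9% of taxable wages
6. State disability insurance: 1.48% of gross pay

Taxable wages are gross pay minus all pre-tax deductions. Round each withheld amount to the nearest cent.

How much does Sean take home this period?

$1,426.28

Regular pay: 39 × $49.71 = $1,938.69
Overtime pay: 6 × $49.71 × 2 = $596.52
Gross pay = $1,938.69 + $596.52 = $2,535.21
403(b) contribution: $2,535.21 × 0.0335 = $84.93
Taxable wages = $2,535.21 − $84.93 = $2,450.28
State withholding: $2,450.28 × 0.0282 = $69.10
Federal income tax: $2,450.28 × 0.199 = $487.61
State disability insurance: $2,535.21 × 0.0148 = $37.52
Life insurance premium: $223.32
Vision insurance premium: $206.45
Total deductions = $84.93 + $69.10 + $487.61 + $37.52 + $223.32 + $206.45 = $1,108.93
Net pay = $2,535.21 − $1,108.93 = $1,426.28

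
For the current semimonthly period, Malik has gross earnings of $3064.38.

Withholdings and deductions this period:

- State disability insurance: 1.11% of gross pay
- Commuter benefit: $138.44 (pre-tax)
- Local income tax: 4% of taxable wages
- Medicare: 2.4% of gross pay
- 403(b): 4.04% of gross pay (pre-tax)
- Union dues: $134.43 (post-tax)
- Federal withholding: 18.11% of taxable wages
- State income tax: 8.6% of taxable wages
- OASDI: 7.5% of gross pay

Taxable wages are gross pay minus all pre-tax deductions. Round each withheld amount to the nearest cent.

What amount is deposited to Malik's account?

Commuter benefit: $138.44
403(b): $3064.38 × 0.0404 = $123.80
Pre-tax total = $138.44 + $123.80 = $262.24
Taxable wages = $3064.38 − $262.24 = $2802.14
Federal withholding: $2802.14 × 0.1811 = $507.47
State income tax: $2802.14 × 0.086 = $240.98
Local income tax: $2802.14 × 0.04 = $112.09
Medicare: $3064.38 × 0.024 = $73.55
OASDI: $3064.38 × 0.075 = $229.83
State disability insurance: $3064.38 × 0.0111 = $34.01
Union dues: $134.43
Total deductions = $138.44 + $123.80 + $507.47 + $240.98 + $112.09 + $73.55 + $229.83 + $34.01 + $134.43 = $1594.60
Net pay = $3064.38 − $1594.60 = $1469.78

$1469.78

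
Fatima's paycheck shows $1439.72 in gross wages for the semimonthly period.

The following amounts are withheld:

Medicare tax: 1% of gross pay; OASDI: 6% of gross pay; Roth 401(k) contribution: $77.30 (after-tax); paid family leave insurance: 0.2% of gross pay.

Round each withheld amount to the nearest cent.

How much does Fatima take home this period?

$1258.76

Medicare tax: $1439.72 × 0.01 = $14.40
OASDI: $1439.72 × 0.06 = $86.38
Paid family leave insurance: $1439.72 × 0.002 = $2.88
Roth 401(k) contribution: $77.30
Total deductions = $14.40 + $86.38 + $2.88 + $77.30 = $180.96
Net pay = $1439.72 − $180.96 = $1258.76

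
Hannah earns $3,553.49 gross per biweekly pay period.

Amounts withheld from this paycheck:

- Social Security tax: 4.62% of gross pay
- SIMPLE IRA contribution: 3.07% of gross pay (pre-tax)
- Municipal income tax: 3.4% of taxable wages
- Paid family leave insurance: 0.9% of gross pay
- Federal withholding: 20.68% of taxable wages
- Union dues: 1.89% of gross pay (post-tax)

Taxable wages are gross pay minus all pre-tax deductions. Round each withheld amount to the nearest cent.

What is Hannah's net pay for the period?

SIMPLE IRA contribution: $3,553.49 × 0.0307 = $109.09
Taxable wages = $3,553.49 − $109.09 = $3,444.40
Municipal income tax: $3,444.40 × 0.034 = $117.11
Federal withholding: $3,444.40 × 0.2068 = $712.30
Paid family leave insurance: $3,553.49 × 0.009 = $31.98
Social Security tax: $3,553.49 × 0.0462 = $164.17
Union dues: $3,553.49 × 0.0189 = $67.16
Total deductions = $109.09 + $117.11 + $712.30 + $31.98 + $164.17 + $67.16 = $1,201.81
Net pay = $3,553.49 − $1,201.81 = $2,351.68

$2,351.68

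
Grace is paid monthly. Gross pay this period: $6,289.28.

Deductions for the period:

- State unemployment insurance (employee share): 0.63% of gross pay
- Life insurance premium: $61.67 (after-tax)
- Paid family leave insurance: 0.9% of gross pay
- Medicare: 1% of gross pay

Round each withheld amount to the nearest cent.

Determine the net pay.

Paid family leave insurance: $6,289.28 × 0.009 = $56.60
Medicare: $6,289.28 × 0.01 = $62.89
State unemployment insurance (employee share): $6,289.28 × 0.0063 = $39.62
Life insurance premium: $61.67
Total deductions = $56.60 + $62.89 + $39.62 + $61.67 = $220.78
Net pay = $6,289.28 − $220.78 = $6,068.50

$6,068.50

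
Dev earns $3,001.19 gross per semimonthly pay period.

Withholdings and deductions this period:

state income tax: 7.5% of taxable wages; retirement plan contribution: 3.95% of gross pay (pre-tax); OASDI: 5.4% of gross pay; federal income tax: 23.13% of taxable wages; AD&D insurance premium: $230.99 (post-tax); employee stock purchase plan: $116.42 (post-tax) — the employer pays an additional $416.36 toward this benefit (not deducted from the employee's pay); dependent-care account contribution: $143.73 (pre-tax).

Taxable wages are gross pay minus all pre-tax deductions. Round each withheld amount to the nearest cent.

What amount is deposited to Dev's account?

$1,390.51

Retirement plan contribution: $3,001.19 × 0.0395 = $118.55
Dependent-care account contribution: $143.73
Pre-tax total = $118.55 + $143.73 = $262.28
Taxable wages = $3,001.19 − $262.28 = $2,738.91
Federal income tax: $2,738.91 × 0.2313 = $633.51
State income tax: $2,738.91 × 0.075 = $205.42
OASDI: $3,001.19 × 0.054 = $162.06
Employee stock purchase plan: $116.42
AD&D insurance premium: $230.99
(Employer's $416.36 toward employee stock purchase plan is not withheld from the employee.)
Total deductions = $118.55 + $143.73 + $633.51 + $205.42 + $162.06 + $116.42 + $230.99 = $1,610.68
Net pay = $3,001.19 − $1,610.68 = $1,390.51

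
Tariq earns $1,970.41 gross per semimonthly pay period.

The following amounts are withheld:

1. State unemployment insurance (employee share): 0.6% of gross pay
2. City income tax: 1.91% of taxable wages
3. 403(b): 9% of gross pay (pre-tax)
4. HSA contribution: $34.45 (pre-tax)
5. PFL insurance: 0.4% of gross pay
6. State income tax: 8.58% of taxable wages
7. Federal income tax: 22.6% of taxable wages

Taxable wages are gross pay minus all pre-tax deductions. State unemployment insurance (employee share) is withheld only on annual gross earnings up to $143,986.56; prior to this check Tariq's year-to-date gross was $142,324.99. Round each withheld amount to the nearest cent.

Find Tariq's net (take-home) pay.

403(b): $1,970.41 × 0.09 = $177.34
HSA contribution: $34.45
Pre-tax total = $177.34 + $34.45 = $211.79
Taxable wages = $1,970.41 − $211.79 = $1,758.62
City income tax: $1,758.62 × 0.0191 = $33.59
Federal income tax: $1,758.62 × 0.226 = $397.45
State income tax: $1,758.62 × 0.0858 = $150.89
PFL insurance: $1,970.41 × 0.004 = $7.88
State unemployment insurance (employee share): only $143,986.56 − $142,324.99 = $1,661.57 of this check is subject → $1,661.57 × 0.006 = $9.97
Total deductions = $177.34 + $34.45 + $33.59 + $397.45 + $150.89 + $7.88 + $9.97 = $811.57
Net pay = $1,970.41 − $811.57 = $1,158.84

$1,158.84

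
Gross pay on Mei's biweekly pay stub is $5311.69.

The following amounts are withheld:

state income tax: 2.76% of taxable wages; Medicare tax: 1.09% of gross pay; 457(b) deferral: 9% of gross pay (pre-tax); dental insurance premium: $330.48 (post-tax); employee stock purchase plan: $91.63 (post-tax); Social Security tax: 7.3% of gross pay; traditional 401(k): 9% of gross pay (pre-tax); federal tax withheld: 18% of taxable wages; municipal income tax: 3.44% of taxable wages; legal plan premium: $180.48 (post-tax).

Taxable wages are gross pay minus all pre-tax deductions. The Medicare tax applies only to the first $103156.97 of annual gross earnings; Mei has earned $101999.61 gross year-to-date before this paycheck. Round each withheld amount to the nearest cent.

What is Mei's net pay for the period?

$2298.58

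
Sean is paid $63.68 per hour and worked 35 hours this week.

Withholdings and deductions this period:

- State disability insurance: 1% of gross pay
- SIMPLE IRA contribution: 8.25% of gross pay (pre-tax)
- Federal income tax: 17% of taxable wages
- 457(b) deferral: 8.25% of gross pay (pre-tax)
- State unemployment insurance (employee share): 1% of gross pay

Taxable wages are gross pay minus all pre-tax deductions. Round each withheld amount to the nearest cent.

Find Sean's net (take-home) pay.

Gross pay: 35 × $63.68 = $2,228.80
SIMPLE IRA contribution: $2,228.80 × 0.0825 = $183.88
457(b) deferral: $2,228.80 × 0.0825 = $183.88
Pre-tax total = $183.88 + $183.88 = $367.76
Taxable wages = $2,228.80 − $367.76 = $1,861.04
Federal income tax: $1,861.04 × 0.17 = $316.38
State unemployment insurance (employee share): $2,228.80 × 0.01 = $22.29
State disability insurance: $2,228.80 × 0.01 = $22.29
Total deductions = $183.88 + $183.88 + $316.38 + $22.29 + $22.29 = $728.72
Net pay = $2,228.80 − $728.72 = $1,500.08

$1,500.08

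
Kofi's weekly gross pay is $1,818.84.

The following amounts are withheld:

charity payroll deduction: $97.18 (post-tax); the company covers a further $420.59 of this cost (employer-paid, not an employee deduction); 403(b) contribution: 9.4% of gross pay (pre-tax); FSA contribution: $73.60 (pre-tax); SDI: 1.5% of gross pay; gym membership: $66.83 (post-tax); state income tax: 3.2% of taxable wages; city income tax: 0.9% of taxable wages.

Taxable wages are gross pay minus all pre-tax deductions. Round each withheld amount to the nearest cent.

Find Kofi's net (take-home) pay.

$1,318.43

FSA contribution: $73.60
403(b) contribution: $1,818.84 × 0.094 = $170.97
Pre-tax total = $73.60 + $170.97 = $244.57
Taxable wages = $1,818.84 − $244.57 = $1,574.27
City income tax: $1,574.27 × 0.009 = $14.17
State income tax: $1,574.27 × 0.032 = $50.38
SDI: $1,818.84 × 0.015 = $27.28
Gym membership: $66.83
Charity payroll deduction: $97.18
(Employer's $420.59 toward charity payroll deduction is not withheld from the employee.)
Total deductions = $73.60 + $170.97 + $14.17 + $50.38 + $27.28 + $66.83 + $97.18 = $500.41
Net pay = $1,818.84 − $500.41 = $1,318.43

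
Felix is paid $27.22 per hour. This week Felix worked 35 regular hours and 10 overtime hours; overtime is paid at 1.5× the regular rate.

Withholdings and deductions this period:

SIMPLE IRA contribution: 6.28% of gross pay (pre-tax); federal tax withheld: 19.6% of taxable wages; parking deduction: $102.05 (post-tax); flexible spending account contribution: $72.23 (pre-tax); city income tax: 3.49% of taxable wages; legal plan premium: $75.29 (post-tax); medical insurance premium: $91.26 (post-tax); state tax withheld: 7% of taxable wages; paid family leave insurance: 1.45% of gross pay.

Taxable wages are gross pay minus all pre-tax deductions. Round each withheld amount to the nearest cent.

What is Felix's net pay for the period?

$552.89

Regular pay: 35 × $27.22 = $952.70
Overtime pay: 10 × $27.22 × 1.5 = $408.30
Gross pay = $952.70 + $408.30 = $1361.00
SIMPLE IRA contribution: $1361.00 × 0.0628 = $85.47
Flexible spending account contribution: $72.23
Pre-tax total = $85.47 + $72.23 = $157.70
Taxable wages = $1361.00 − $157.70 = $1203.30
City income tax: $1203.30 × 0.0349 = $42.00
State tax withheld: $1203.30 × 0.07 = $84.23
Federal tax withheld: $1203.30 × 0.196 = $235.85
Paid family leave insurance: $1361.00 × 0.0145 = $19.73
Legal plan premium: $75.29
Parking deduction: $102.05
Medical insurance premium: $91.26
Total deductions = $85.47 + $72.23 + $42.00 + $84.23 + $235.85 + $19.73 + $75.29 + $102.05 + $91.26 = $808.11
Net pay = $1361.00 − $808.11 = $552.89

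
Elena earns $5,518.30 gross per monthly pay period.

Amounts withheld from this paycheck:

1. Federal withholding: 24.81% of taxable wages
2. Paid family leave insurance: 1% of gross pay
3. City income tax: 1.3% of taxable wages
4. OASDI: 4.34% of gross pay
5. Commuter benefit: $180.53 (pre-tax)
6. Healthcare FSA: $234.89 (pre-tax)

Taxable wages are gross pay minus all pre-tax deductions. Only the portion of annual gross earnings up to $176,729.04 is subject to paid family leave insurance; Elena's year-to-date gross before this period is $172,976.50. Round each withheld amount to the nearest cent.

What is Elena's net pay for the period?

$3,493.50

Commuter benefit: $180.53
Healthcare FSA: $234.89
Pre-tax total = $180.53 + $234.89 = $415.42
Taxable wages = $5,518.30 − $415.42 = $5,102.88
City income tax: $5,102.88 × 0.013 = $66.34
Federal withholding: $5,102.88 × 0.2481 = $1,266.02
OASDI: $5,518.30 × 0.0434 = $239.49
Paid family leave insurance: only $176,729.04 − $172,976.50 = $3,752.54 of this check is subject → $3,752.54 × 0.01 = $37.53
Total deductions = $180.53 + $234.89 + $66.34 + $1,266.02 + $239.49 + $37.53 = $2,024.80
Net pay = $5,518.30 − $2,024.80 = $3,493.50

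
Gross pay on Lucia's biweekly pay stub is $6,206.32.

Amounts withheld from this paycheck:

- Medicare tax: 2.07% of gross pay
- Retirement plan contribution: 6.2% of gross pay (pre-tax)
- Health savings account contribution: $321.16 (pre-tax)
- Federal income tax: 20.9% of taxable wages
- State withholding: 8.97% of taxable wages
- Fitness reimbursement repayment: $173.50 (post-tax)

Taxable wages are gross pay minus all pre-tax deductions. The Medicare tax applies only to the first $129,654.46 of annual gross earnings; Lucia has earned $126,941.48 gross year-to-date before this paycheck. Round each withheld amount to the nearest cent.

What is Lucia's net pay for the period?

Retirement plan contribution: $6,206.32 × 0.062 = $384.79
Health savings account contribution: $321.16
Pre-tax total = $384.79 + $321.16 = $705.95
Taxable wages = $6,206.32 − $705.95 = $5,500.37
Federal income tax: $5,500.37 × 0.209 = $1,149.58
State withholding: $5,500.37 × 0.0897 = $493.38
Medicare tax: only $129,654.46 − $126,941.48 = $2,712.98 of this check is subject → $2,712.98 × 0.0207 = $56.16
Fitness reimbursement repayment: $173.50
Total deductions = $384.79 + $321.16 + $1,149.58 + $493.38 + $56.16 + $173.50 = $2,578.57
Net pay = $6,206.32 − $2,578.57 = $3,627.75

$3,627.75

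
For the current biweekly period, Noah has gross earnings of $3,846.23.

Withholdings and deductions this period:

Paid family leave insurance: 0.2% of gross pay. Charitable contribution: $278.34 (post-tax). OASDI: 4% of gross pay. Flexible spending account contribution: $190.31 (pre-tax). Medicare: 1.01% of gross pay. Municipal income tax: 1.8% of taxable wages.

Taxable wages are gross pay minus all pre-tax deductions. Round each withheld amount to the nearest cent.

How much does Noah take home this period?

Flexible spending account contribution: $190.31
Taxable wages = $3,846.23 − $190.31 = $3,655.92
Municipal income tax: $3,655.92 × 0.018 = $65.81
OASDI: $3,846.23 × 0.04 = $153.85
Medicare: $3,846.23 × 0.0101 = $38.85
Paid family leave insurance: $3,846.23 × 0.002 = $7.69
Charitable contribution: $278.34
Total deductions = $190.31 + $65.81 + $153.85 + $38.85 + $7.69 + $278.34 = $734.85
Net pay = $3,846.23 − $734.85 = $3,111.38

$3,111.38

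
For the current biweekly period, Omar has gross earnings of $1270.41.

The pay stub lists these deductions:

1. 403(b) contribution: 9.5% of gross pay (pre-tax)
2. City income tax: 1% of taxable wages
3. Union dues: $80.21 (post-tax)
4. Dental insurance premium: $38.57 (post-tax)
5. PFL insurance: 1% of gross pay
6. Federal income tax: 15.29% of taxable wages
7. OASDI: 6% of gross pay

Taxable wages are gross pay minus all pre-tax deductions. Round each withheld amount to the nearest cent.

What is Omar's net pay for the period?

403(b) contribution: $1270.41 × 0.095 = $120.69
Taxable wages = $1270.41 − $120.69 = $1149.72
Federal income tax: $1149.72 × 0.1529 = $175.79
City income tax: $1149.72 × 0.01 = $11.50
OASDI: $1270.41 × 0.06 = $76.22
PFL insurance: $1270.41 × 0.01 = $12.70
Dental insurance premium: $38.57
Union dues: $80.21
Total deductions = $120.69 + $175.79 + $11.50 + $76.22 + $12.70 + $38.57 + $80.21 = $515.68
Net pay = $1270.41 − $515.68 = $754.73

$754.73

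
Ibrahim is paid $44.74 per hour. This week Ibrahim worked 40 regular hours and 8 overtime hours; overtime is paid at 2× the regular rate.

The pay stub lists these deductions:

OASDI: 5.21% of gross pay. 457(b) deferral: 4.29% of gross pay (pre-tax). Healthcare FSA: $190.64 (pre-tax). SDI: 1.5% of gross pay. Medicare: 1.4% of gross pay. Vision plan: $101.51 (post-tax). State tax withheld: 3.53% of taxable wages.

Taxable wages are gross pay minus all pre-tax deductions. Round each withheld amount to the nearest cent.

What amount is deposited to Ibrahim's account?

$1,824.70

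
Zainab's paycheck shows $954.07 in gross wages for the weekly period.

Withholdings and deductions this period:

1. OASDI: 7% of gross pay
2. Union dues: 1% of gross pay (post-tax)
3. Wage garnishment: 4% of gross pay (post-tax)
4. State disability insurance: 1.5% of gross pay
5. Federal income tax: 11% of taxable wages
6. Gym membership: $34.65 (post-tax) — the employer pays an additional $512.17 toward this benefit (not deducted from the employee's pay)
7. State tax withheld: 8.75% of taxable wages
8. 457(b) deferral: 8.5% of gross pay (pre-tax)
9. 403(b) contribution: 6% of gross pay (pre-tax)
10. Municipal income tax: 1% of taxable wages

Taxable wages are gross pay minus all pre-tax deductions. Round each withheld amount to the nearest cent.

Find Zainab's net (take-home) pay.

$483.02

403(b) contribution: $954.07 × 0.06 = $57.24
457(b) deferral: $954.07 × 0.085 = $81.10
Pre-tax total = $57.24 + $81.10 = $138.34
Taxable wages = $954.07 − $138.34 = $815.73
Municipal income tax: $815.73 × 0.01 = $8.16
State tax withheld: $815.73 × 0.0875 = $71.38
Federal income tax: $815.73 × 0.11 = $89.73
OASDI: $954.07 × 0.07 = $66.78
State disability insurance: $954.07 × 0.015 = $14.31
Wage garnishment: $954.07 × 0.04 = $38.16
Union dues: $954.07 × 0.01 = $9.54
Gym membership: $34.65
(Employer's $512.17 toward gym membership is not withheld from the employee.)
Total deductions = $57.24 + $81.10 + $8.16 + $71.38 + $89.73 + $66.78 + $14.31 + $38.16 + $9.54 + $34.65 = $471.05
Net pay = $954.07 − $471.05 = $483.02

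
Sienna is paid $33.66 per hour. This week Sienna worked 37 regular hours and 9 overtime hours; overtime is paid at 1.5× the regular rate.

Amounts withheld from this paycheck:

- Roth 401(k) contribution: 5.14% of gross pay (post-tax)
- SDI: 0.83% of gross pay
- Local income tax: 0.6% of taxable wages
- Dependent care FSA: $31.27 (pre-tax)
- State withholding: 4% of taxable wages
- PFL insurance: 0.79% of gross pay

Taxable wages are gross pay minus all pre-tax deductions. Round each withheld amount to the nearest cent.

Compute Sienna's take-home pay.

$1,476.90

Regular pay: 37 × $33.66 = $1,245.42
Overtime pay: 9 × $33.66 × 1.5 = $454.41
Gross pay = $1,245.42 + $454.41 = $1,699.83
Dependent care FSA: $31.27
Taxable wages = $1,699.83 − $31.27 = $1,668.56
State withholding: $1,668.56 × 0.04 = $66.74
Local income tax: $1,668.56 × 0.006 = $10.01
PFL insurance: $1,699.83 × 0.0079 = $13.43
SDI: $1,699.83 × 0.0083 = $14.11
Roth 401(k) contribution: $1,699.83 × 0.0514 = $87.37
Total deductions = $31.27 + $66.74 + $10.01 + $13.43 + $14.11 + $87.37 = $222.93
Net pay = $1,699.83 − $222.93 = $1,476.90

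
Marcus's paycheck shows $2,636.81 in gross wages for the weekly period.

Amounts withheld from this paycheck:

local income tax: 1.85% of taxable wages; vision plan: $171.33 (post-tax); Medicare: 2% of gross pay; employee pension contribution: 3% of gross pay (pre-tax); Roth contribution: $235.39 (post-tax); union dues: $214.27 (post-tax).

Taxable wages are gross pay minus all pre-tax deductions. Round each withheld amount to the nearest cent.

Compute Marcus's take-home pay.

$1,836.66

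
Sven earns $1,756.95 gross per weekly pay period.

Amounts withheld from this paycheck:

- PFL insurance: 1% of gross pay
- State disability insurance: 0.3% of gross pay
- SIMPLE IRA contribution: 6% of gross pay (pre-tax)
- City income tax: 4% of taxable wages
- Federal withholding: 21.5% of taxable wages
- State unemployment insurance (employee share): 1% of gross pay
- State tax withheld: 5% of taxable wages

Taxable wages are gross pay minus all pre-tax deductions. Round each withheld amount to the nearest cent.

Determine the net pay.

$1,107.40

SIMPLE IRA contribution: $1,756.95 × 0.06 = $105.42
Taxable wages = $1,756.95 − $105.42 = $1,651.53
City income tax: $1,651.53 × 0.04 = $66.06
State tax withheld: $1,651.53 × 0.05 = $82.58
Federal withholding: $1,651.53 × 0.215 = $355.08
State disability insurance: $1,756.95 × 0.003 = $5.27
PFL insurance: $1,756.95 × 0.01 = $17.57
State unemployment insurance (employee share): $1,756.95 × 0.01 = $17.57
Total deductions = $105.42 + $66.06 + $82.58 + $355.08 + $5.27 + $17.57 + $17.57 = $649.55
Net pay = $1,756.95 − $649.55 = $1,107.40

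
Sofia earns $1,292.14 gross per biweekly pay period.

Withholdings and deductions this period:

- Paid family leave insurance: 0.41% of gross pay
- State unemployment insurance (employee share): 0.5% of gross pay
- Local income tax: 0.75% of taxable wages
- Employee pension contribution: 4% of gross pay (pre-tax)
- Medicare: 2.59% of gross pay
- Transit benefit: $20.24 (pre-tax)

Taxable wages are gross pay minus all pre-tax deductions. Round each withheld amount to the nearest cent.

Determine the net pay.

$1,165.83

Transit benefit: $20.24
Employee pension contribution: $1,292.14 × 0.04 = $51.69
Pre-tax total = $20.24 + $51.69 = $71.93
Taxable wages = $1,292.14 − $71.93 = $1,220.21
Local income tax: $1,220.21 × 0.0075 = $9.15
Medicare: $1,292.14 × 0.0259 = $33.47
State unemployment insurance (employee share): $1,292.14 × 0.005 = $6.46
Paid family leave insurance: $1,292.14 × 0.0041 = $5.30
Total deductions = $20.24 + $51.69 + $9.15 + $33.47 + $6.46 + $5.30 = $126.31
Net pay = $1,292.14 − $126.31 = $1,165.83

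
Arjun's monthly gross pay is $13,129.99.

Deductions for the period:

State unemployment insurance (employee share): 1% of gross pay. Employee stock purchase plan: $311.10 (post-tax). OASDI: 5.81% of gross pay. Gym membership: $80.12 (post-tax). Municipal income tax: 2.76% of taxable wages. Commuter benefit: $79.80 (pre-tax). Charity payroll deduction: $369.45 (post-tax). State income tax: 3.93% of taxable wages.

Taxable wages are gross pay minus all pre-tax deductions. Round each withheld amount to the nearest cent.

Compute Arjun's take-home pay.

Commuter benefit: $79.80
Taxable wages = $13,129.99 − $79.80 = $13,050.19
Municipal income tax: $13,050.19 × 0.0276 = $360.19
State income tax: $13,050.19 × 0.0393 = $512.87
OASDI: $13,129.99 × 0.0581 = $762.85
State unemployment insurance (employee share): $13,129.99 × 0.01 = $131.30
Charity payroll deduction: $369.45
Employee stock purchase plan: $311.10
Gym membership: $80.12
Total deductions = $79.80 + $360.19 + $512.87 + $762.85 + $131.30 + $369.45 + $311.10 + $80.12 = $2,607.68
Net pay = $13,129.99 − $2,607.68 = $10,522.31

$10,522.31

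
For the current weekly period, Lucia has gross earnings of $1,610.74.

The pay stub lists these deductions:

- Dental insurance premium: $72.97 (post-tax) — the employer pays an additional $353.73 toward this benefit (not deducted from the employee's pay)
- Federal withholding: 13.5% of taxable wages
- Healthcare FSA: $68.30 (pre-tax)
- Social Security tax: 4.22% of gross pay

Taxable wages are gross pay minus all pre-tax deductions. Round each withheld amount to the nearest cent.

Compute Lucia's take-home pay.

$1,193.27

Healthcare FSA: $68.30
Taxable wages = $1,610.74 − $68.30 = $1,542.44
Federal withholding: $1,542.44 × 0.135 = $208.23
Social Security tax: $1,610.74 × 0.0422 = $67.97
Dental insurance premium: $72.97
(Employer's $353.73 toward dental insurance premium is not withheld from the employee.)
Total deductions = $68.30 + $208.23 + $67.97 + $72.97 = $417.47
Net pay = $1,610.74 − $417.47 = $1,193.27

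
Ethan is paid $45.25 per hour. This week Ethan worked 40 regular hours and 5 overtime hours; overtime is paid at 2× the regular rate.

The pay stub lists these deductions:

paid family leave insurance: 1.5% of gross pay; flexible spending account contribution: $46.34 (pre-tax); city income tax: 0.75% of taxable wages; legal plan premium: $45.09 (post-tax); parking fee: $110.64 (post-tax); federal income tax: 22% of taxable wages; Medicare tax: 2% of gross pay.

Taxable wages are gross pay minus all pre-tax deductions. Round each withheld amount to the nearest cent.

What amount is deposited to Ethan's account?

$1477.06

Regular pay: 40 × $45.25 = $1810.00
Overtime pay: 5 × $45.25 × 2 = $452.50
Gross pay = $1810.00 + $452.50 = $2262.50
Flexible spending account contribution: $46.34
Taxable wages = $2262.50 − $46.34 = $2216.16
Federal income tax: $2216.16 × 0.22 = $487.56
City income tax: $2216.16 × 0.0075 = $16.62
Paid family leave insurance: $2262.50 × 0.015 = $33.94
Medicare tax: $2262.50 × 0.02 = $45.25
Legal plan premium: $45.09
Parking fee: $110.64
Total deductions = $46.34 + $487.56 + $16.62 + $33.94 + $45.25 + $45.09 + $110.64 = $785.44
Net pay = $2262.50 − $785.44 = $1477.06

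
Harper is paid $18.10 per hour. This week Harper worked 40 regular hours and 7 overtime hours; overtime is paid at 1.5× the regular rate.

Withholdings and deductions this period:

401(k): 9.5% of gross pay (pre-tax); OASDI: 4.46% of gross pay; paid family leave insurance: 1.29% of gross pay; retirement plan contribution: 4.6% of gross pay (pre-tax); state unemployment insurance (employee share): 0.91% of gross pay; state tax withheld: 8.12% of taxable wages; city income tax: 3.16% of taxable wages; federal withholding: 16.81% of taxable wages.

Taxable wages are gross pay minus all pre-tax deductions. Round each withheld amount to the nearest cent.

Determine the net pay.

$503.73

Regular pay: 40 × $18.10 = $724.00
Overtime pay: 7 × $18.10 × 1.5 = $190.05
Gross pay = $724.00 + $190.05 = $914.05
Retirement plan contribution: $914.05 × 0.046 = $42.05
401(k): $914.05 × 0.095 = $86.83
Pre-tax total = $42.05 + $86.83 = $128.88
Taxable wages = $914.05 − $128.88 = $785.17
City income tax: $785.17 × 0.0316 = $24.81
Federal withholding: $785.17 × 0.1681 = $131.99
State tax withheld: $785.17 × 0.0812 = $63.76
Paid family leave insurance: $914.05 × 0.0129 = $11.79
OASDI: $914.05 × 0.0446 = $40.77
State unemployment insurance (employee share): $914.05 × 0.0091 = $8.32
Total deductions = $42.05 + $86.83 + $24.81 + $131.99 + $63.76 + $11.79 + $40.77 + $8.32 = $410.32
Net pay = $914.05 − $410.32 = $503.73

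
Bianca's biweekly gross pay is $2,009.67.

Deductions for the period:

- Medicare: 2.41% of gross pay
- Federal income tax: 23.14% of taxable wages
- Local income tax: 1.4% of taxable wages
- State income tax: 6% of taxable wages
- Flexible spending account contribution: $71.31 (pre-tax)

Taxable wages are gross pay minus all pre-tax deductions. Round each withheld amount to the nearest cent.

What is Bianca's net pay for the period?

Flexible spending account contribution: $71.31
Taxable wages = $2,009.67 − $71.31 = $1,938.36
Local income tax: $1,938.36 × 0.014 = $27.14
Federal income tax: $1,938.36 × 0.2314 = $448.54
State income tax: $1,938.36 × 0.06 = $116.30
Medicare: $2,009.67 × 0.0241 = $48.43
Total deductions = $71.31 + $27.14 + $448.54 + $116.30 + $48.43 = $711.72
Net pay = $2,009.67 − $711.72 = $1,297.95

$1,297.95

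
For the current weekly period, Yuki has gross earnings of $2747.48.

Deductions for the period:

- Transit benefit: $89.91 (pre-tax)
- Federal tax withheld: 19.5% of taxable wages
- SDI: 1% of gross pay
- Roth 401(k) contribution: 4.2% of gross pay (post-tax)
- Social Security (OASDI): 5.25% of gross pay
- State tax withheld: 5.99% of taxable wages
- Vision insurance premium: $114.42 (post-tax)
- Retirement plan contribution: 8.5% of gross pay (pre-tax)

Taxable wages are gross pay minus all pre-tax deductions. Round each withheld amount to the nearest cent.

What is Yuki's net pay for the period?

$1404.62

Retirement plan contribution: $2747.48 × 0.085 = $233.54
Transit benefit: $89.91
Pre-tax total = $233.54 + $89.91 = $323.45
Taxable wages = $2747.48 − $323.45 = $2424.03
Federal tax withheld: $2424.03 × 0.195 = $472.69
State tax withheld: $2424.03 × 0.0599 = $145.20
SDI: $2747.48 × 0.01 = $27.47
Social Security (OASDI): $2747.48 × 0.0525 = $144.24
Vision insurance premium: $114.42
Roth 401(k) contribution: $2747.48 × 0.042 = $115.39
Total deductions = $233.54 + $89.91 + $472.69 + $145.20 + $27.47 + $144.24 + $114.42 + $115.39 = $1342.86
Net pay = $2747.48 − $1342.86 = $1404.62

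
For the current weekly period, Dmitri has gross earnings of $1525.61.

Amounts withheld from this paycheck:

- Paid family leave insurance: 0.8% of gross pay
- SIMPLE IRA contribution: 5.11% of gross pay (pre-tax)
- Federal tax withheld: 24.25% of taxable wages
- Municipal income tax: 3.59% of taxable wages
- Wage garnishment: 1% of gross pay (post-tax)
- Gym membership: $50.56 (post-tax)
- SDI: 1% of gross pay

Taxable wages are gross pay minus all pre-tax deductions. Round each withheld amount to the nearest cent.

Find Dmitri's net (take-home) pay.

SIMPLE IRA contribution: $1525.61 × 0.0511 = $77.96
Taxable wages = $1525.61 − $77.96 = $1447.65
Federal tax withheld: $1447.65 × 0.2425 = $351.06
Municipal income tax: $1447.65 × 0.0359 = $51.97
SDI: $1525.61 × 0.01 = $15.26
Paid family leave insurance: $1525.61 × 0.008 = $12.20
Wage garnishment: $1525.61 × 0.01 = $15.26
Gym membership: $50.56
Total deductions = $77.96 + $351.06 + $51.97 + $15.26 + $12.20 + $15.26 + $50.56 = $574.27
Net pay = $1525.61 − $574.27 = $951.34

$951.34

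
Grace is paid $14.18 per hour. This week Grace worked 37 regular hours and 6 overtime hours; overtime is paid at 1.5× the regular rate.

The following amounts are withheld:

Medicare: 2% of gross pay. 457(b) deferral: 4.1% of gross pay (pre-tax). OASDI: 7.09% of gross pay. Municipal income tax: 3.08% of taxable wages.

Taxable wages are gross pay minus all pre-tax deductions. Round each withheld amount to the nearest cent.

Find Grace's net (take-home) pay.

$546.97

Regular pay: 37 × $14.18 = $524.66
Overtime pay: 6 × $14.18 × 1.5 = $127.62
Gross pay = $524.66 + $127.62 = $652.28
457(b) deferral: $652.28 × 0.041 = $26.74
Taxable wages = $652.28 − $26.74 = $625.54
Municipal income tax: $625.54 × 0.0308 = $19.27
Medicare: $652.28 × 0.02 = $13.05
OASDI: $652.28 × 0.0709 = $46.25
Total deductions = $26.74 + $19.27 + $13.05 + $46.25 = $105.31
Net pay = $652.28 − $105.31 = $546.97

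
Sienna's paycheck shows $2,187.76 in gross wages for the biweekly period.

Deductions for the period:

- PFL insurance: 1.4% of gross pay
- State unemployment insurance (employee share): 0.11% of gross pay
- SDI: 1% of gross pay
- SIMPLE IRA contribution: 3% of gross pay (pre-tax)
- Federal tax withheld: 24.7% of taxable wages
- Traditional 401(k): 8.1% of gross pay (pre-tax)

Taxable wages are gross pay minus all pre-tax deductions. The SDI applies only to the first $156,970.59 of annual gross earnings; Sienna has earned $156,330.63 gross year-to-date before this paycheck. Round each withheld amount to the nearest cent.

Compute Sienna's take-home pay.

$1,425.08

Traditional 401(k): $2,187.76 × 0.081 = $177.21
SIMPLE IRA contribution: $2,187.76 × 0.03 = $65.63
Pre-tax total = $177.21 + $65.63 = $242.84
Taxable wages = $2,187.76 − $242.84 = $1,944.92
Federal tax withheld: $1,944.92 × 0.247 = $480.40
SDI: only $156,970.59 − $156,330.63 = $639.96 of this check is subject → $639.96 × 0.01 = $6.40
State unemployment insurance (employee share): $2,187.76 × 0.0011 = $2.41
PFL insurance: $2,187.76 × 0.014 = $30.63
Total deductions = $177.21 + $65.63 + $480.40 + $6.40 + $2.41 + $30.63 = $762.68
Net pay = $2,187.76 − $762.68 = $1,425.08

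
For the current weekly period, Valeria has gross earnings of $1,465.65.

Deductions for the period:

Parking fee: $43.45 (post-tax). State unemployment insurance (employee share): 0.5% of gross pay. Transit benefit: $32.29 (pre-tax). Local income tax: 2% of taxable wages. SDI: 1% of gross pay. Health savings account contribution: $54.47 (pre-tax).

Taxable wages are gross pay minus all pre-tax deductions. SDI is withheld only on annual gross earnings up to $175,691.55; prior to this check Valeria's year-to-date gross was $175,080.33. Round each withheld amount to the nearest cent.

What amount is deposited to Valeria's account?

Transit benefit: $32.29
Health savings account contribution: $54.47
Pre-tax total = $32.29 + $54.47 = $86.76
Taxable wages = $1,465.65 − $86.76 = $1,378.89
Local income tax: $1,378.89 × 0.02 = $27.58
State unemployment insurance (employee share): $1,465.65 × 0.005 = $7.33
SDI: only $175,691.55 − $175,080.33 = $611.22 of this check is subject → $611.22 × 0.01 = $6.11
Parking fee: $43.45
Total deductions = $32.29 + $54.47 + $27.58 + $7.33 + $6.11 + $43.45 = $171.23
Net pay = $1,465.65 − $171.23 = $1,294.42

$1,294.42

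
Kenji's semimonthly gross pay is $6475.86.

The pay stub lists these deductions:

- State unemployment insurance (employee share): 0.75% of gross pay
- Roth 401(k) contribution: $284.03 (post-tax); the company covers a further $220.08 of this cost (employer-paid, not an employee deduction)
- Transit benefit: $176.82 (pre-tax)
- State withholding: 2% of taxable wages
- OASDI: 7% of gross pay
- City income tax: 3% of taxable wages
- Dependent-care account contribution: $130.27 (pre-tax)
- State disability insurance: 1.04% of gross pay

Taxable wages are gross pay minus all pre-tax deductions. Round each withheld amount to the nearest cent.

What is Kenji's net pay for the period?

$5007.07

Transit benefit: $176.82
Dependent-care account contribution: $130.27
Pre-tax total = $176.82 + $130.27 = $307.09
Taxable wages = $6475.86 − $307.09 = $6168.77
State withholding: $6168.77 × 0.02 = $123.38
City income tax: $6168.77 × 0.03 = $185.06
State disability insurance: $6475.86 × 0.0104 = $67.35
OASDI: $6475.86 × 0.07 = $453.31
State unemployment insurance (employee share): $6475.86 × 0.0075 = $48.57
Roth 401(k) contribution: $284.03
(Employer's $220.08 toward Roth 401(k) contribution is not withheld from the employee.)
Total deductions = $176.82 + $130.27 + $123.38 + $185.06 + $67.35 + $453.31 + $48.57 + $284.03 = $1468.79
Net pay = $6475.86 − $1468.79 = $5007.07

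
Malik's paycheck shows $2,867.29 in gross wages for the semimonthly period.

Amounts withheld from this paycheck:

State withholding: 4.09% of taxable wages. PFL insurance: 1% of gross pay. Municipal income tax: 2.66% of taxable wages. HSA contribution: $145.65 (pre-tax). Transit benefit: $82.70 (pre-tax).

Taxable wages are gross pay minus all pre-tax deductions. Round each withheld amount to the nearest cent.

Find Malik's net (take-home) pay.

HSA contribution: $145.65
Transit benefit: $82.70
Pre-tax total = $145.65 + $82.70 = $228.35
Taxable wages = $2,867.29 − $228.35 = $2,638.94
Municipal income tax: $2,638.94 × 0.0266 = $70.20
State withholding: $2,638.94 × 0.0409 = $107.93
PFL insurance: $2,867.29 × 0.01 = $28.67
Total deductions = $145.65 + $82.70 + $70.20 + $107.93 + $28.67 = $435.15
Net pay = $2,867.29 − $435.15 = $2,432.14

$2,432.14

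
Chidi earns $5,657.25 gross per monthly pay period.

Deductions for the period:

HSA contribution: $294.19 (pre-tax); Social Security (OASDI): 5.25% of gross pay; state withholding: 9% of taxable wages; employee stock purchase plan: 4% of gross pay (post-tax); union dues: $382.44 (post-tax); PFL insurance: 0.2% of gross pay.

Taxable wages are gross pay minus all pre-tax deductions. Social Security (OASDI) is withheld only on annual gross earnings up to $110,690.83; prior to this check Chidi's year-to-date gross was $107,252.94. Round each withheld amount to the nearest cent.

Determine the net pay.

$4,079.85

HSA contribution: $294.19
Taxable wages = $5,657.25 − $294.19 = $5,363.06
State withholding: $5,363.06 × 0.09 = $482.68
Social Security (OASDI): only $110,690.83 − $107,252.94 = $3,437.89 of this check is subject → $3,437.89 × 0.0525 = $180.49
PFL insurance: $5,657.25 × 0.002 = $11.31
Employee stock purchase plan: $5,657.25 × 0.04 = $226.29
Union dues: $382.44
Total deductions = $294.19 + $482.68 + $180.49 + $11.31 + $226.29 + $382.44 = $1,577.40
Net pay = $5,657.25 − $1,577.40 = $4,079.85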